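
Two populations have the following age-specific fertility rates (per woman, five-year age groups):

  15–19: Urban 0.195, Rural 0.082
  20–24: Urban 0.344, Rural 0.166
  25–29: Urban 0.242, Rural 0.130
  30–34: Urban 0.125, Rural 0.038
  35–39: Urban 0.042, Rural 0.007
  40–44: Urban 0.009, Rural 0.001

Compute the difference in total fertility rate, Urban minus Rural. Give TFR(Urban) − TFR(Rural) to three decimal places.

Urban:
  Sum of ASFRs = 0.195 + 0.344 + 0.242 + 0.125 + 0.042 + 0.009 = 0.957
  TFR = 5 × 0.957 = 4.785
Rural:
  Sum of ASFRs = 0.082 + 0.166 + 0.130 + 0.038 + 0.007 + 0.001 = 0.424
  TFR = 5 × 0.424 = 2.12
Difference = 4.785 − 2.12 = 2.665

2.665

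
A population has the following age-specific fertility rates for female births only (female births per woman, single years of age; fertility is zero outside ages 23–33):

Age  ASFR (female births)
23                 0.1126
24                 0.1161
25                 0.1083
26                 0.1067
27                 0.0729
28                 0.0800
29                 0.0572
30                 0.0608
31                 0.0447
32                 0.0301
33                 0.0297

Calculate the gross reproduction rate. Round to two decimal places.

0.82

Sum of female ASFRs = 0.1126 + 0.1161 + 0.1083 + 0.1067 + 0.0729 + 0.0800 + 0.0572 + 0.0608 + 0.0447 + 0.0301 + 0.0297 = 0.8191
GRR = 0.8191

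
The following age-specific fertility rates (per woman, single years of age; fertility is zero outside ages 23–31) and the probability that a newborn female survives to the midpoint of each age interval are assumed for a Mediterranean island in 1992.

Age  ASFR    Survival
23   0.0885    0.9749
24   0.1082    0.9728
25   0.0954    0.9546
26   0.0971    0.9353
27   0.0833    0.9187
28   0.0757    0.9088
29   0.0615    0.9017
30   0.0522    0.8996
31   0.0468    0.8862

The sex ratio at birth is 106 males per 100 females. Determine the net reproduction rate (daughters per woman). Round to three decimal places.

Proportion female at birth = 100 / (100 + 106) = 0.48544.
Per-age-group product (1 × ASFR × survival probability):
  23: 1 × 0.0885 × 0.9749 = 0.08628
  24: 1 × 0.1082 × 0.9728 = 0.10526
  25: 1 × 0.0954 × 0.9546 = 0.09107
  26: 1 × 0.0971 × 0.9353 = 0.09082
  27: 1 × 0.0833 × 0.9187 = 0.07653
  28: 1 × 0.0757 × 0.9088 = 0.06880
  29: 1 × 0.0615 × 0.9017 = 0.05545
  30: 1 × 0.0522 × 0.8996 = 0.04696
  31: 1 × 0.0468 × 0.8862 = 0.04147
Sum = 0.66264
NRR = 0.48544 × 0.66264 = 0.32167

0.322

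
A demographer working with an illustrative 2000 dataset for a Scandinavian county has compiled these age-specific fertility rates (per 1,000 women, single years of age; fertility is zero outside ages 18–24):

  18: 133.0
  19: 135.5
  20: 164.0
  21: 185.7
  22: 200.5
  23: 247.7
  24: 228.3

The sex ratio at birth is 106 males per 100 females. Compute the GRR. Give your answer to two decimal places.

Proportion female at birth = 100 / (100 + 106) = 0.48544.
Sum of ASFRs = 133.0 + 135.5 + 164.0 + 185.7 + 200.5 + 247.7 + 228.3 = 1294.7
TFR = 1294.7 / 1000 = 1.2947
GRR = 0.48544 × 1.2947 = 0.62850

0.63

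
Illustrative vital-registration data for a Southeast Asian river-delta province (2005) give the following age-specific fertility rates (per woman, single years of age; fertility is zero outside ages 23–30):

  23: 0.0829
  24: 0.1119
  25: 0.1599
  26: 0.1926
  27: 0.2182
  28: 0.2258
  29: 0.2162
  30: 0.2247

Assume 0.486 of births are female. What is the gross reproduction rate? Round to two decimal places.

Proportion female at birth = 0.486.
Sum of ASFRs = 0.0829 + 0.1119 + 0.1599 + 0.1926 + 0.2182 + 0.2258 + 0.2162 + 0.2247 = 1.4322
TFR = 1.4322
GRR = 0.486 × 1.4322 = 0.69605

0.70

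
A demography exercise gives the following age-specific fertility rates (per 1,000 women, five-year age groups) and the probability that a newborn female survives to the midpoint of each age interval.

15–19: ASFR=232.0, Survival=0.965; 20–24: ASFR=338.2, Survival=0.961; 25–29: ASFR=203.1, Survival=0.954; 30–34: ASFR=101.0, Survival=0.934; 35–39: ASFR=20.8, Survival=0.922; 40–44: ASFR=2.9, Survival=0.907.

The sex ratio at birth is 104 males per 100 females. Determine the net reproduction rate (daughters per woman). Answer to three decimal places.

2.105

Proportion female at birth = 100 / (100 + 104) = 0.49020.
Each age group contributes 5 × ASFR × survival:
  15–19: 5 × 232.0/1000 × 0.965 = 1.11940
  20–24: 5 × 338.2/1000 × 0.961 = 1.62505
  25–29: 5 × 203.1/1000 × 0.954 = 0.96879
  30–34: 5 × 101.0/1000 × 0.934 = 0.47167
  35–39: 5 × 20.8/1000 × 0.922 = 0.09589
  40–44: 5 × 2.9/1000 × 0.907 = 0.01315
Sum = 4.29395
NRR = 0.49020 × 4.29395 = 2.10489
An NRR exceeding 1 indicates intrinsic growth under these rates.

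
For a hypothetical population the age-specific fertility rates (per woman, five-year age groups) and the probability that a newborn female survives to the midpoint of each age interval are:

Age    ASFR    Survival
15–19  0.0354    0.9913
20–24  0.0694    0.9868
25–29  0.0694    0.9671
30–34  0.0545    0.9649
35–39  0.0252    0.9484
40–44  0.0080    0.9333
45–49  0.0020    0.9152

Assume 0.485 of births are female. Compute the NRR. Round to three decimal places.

0.622

Proportion female at birth = 0.485.
Per-age-group product (5 × ASFR × survival probability):
  15–19: 5 × 0.0354 × 0.9913 = 0.17546
  20–24: 5 × 0.0694 × 0.9868 = 0.34242
  25–29: 5 × 0.0694 × 0.9671 = 0.33558
  30–34: 5 × 0.0545 × 0.9649 = 0.26294
  35–39: 5 × 0.0252 × 0.9484 = 0.11950
  40–44: 5 × 0.0080 × 0.9333 = 0.03733
  45–49: 5 × 0.0020 × 0.9152 = 0.00915
Sum = 1.28238
NRR = 0.485 × 1.28238 = 0.62195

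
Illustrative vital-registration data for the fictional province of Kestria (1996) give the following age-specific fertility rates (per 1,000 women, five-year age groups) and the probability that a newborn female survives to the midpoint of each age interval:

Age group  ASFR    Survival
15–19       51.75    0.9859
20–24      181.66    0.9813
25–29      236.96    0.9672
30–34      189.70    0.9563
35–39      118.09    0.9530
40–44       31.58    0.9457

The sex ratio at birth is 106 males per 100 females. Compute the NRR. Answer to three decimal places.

Proportion female at birth = 100 / (100 + 106) = 0.48544.
Weighting each age-specific rate by interval width and survival:
  15–19: 5 × 51.75/1000 × 0.9859 = 0.25510
  20–24: 5 × 181.66/1000 × 0.9813 = 0.89131
  25–29: 5 × 236.96/1000 × 0.9672 = 1.14594
  30–34: 5 × 189.70/1000 × 0.9563 = 0.90705
  35–39: 5 × 118.09/1000 × 0.9530 = 0.56270
  40–44: 5 × 31.58/1000 × 0.9457 = 0.14933
Sum = 3.91143
NRR = 0.48544 × 3.91143 = 1.89876

1.899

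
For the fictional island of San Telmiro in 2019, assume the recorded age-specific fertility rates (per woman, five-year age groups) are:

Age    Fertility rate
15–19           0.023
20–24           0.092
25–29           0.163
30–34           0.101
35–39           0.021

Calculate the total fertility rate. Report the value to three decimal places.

Sum of ASFRs = 0.023 + 0.092 + 0.163 + 0.101 + 0.021 = 0.400
TFR = 5 × 0.400 = 2

2.000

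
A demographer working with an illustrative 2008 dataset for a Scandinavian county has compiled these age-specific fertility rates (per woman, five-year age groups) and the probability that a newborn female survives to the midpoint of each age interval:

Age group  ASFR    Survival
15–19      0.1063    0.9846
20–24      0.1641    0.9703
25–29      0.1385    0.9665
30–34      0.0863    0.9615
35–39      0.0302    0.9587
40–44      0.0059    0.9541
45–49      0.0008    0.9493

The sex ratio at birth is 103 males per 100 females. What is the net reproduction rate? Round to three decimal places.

Proportion female at birth = 100 / (100 + 103) = 0.49261.
Per-age-group product (5 × ASFR × survival probability):
  15–19: 5 × 0.1063 × 0.9846 = 0.52331
  20–24: 5 × 0.1641 × 0.9703 = 0.79613
  25–29: 5 × 0.1385 × 0.9665 = 0.66930
  30–34: 5 × 0.0863 × 0.9615 = 0.41489
  35–39: 5 × 0.0302 × 0.9587 = 0.14476
  40–44: 5 × 0.0059 × 0.9541 = 0.02815
  45–49: 5 × 0.0008 × 0.9493 = 0.00380
Sum = 2.58034
NRR = 0.49261 × 2.58034 = 1.27110

1.271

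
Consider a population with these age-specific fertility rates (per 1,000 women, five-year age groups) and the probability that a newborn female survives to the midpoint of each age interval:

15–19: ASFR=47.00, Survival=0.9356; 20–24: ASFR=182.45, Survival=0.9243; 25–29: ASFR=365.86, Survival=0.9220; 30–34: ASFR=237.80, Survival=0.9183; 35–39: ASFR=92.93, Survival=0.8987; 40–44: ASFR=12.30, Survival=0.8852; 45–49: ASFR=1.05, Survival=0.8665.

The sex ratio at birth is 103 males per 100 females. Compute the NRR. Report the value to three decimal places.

2.127

Proportion female at birth = 100 / (100 + 103) = 0.49261.
Survival-weighted fertility by age (5·fₓ·Sₓ):
  15–19: 5 × 47.00/1000 × 0.9356 = 0.21987
  20–24: 5 × 182.45/1000 × 0.9243 = 0.84319
  25–29: 5 × 365.86/1000 × 0.9220 = 1.68661
  30–34: 5 × 237.80/1000 × 0.9183 = 1.09186
  35–39: 5 × 92.93/1000 × 0.8987 = 0.41758
  40–44: 5 × 12.30/1000 × 0.8852 = 0.05444
  45–49: 5 × 1.05/1000 × 0.8665 = 0.00455
Sum = 4.31810
NRR = 0.49261 × 4.31810 = 2.12714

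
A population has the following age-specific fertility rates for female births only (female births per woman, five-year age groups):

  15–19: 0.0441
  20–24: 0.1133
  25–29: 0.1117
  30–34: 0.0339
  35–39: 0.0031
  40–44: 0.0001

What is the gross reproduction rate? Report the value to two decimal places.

Sum of female ASFRs = 0.0441 + 0.1133 + 0.1117 + 0.0339 + 0.0031 + 0.0001 = 0.3062
GRR = 5 × 0.3062 = 1.531

1.53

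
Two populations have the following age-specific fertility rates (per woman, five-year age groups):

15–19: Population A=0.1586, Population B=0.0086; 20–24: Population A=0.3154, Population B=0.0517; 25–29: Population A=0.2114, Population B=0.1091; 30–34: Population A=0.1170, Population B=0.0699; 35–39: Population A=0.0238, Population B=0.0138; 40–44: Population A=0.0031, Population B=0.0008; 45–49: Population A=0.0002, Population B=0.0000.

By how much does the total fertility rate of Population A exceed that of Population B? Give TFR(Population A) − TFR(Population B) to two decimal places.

Population A:
  Sum of ASFRs = 0.1586 + 0.3154 + 0.2114 + 0.1170 + 0.0238 + 0.0031 + 0.0002 = 0.8295
  TFR = 5 × 0.8295 = 4.1475
Population B:
  Sum of ASFRs = 0.0086 + 0.0517 + 0.1091 + 0.0699 + 0.0138 + 0.0008 + 0.0000 = 0.2539
  TFR = 5 × 0.2539 = 1.2695
Difference = 4.1475 − 1.2695 = 2.878

2.88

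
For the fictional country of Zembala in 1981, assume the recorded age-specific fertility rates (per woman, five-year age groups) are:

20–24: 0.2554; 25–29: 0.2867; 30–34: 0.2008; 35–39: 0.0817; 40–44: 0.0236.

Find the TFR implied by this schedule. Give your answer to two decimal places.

Sum of ASFRs = 0.2554 + 0.2867 + 0.2008 + 0.0817 + 0.0236 = 0.8482
TFR = 5 × 0.8482 = 4.241

4.24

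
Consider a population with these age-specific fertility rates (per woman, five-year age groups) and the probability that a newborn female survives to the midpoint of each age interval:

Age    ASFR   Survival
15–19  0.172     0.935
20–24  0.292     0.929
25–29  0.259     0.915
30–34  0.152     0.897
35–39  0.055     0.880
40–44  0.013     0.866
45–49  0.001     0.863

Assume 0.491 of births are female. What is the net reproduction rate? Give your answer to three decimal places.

Proportion female at birth = 0.491.
Survival-weighted fertility by age (5·fₓ·Sₓ):
  15–19: 5 × 0.172 × 0.935 = 0.80410
  20–24: 5 × 0.292 × 0.929 = 1.35634
  25–29: 5 × 0.259 × 0.915 = 1.18493
  30–34: 5 × 0.152 × 0.897 = 0.68172
  35–39: 5 × 0.055 × 0.880 = 0.24200
  40–44: 5 × 0.013 × 0.866 = 0.05629
  45–49: 5 × 0.001 × 0.863 = 0.00432
Sum = 4.32970
NRR = 0.491 × 4.32970 = 2.12588
NRR > 1, so each generation more than replaces itself.

2.126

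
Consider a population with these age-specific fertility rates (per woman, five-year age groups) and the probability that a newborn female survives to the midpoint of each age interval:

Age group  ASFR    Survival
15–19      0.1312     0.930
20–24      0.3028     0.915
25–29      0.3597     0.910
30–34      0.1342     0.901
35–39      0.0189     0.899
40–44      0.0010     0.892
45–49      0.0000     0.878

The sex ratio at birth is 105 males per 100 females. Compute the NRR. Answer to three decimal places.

Proportion female at birth = 100 / (100 + 105) = 0.48780.
Survival-weighted fertility by age (5·fₓ·Sₓ):
  15–19: 5 × 0.1312 × 0.930 = 0.61008
  20–24: 5 × 0.3028 × 0.915 = 1.38531
  25–29: 5 × 0.3597 × 0.910 = 1.63664
  30–34: 5 × 0.1342 × 0.901 = 0.60457
  35–39: 5 × 0.0189 × 0.899 = 0.08496
  40–44: 5 × 0.0010 × 0.892 = 0.00446
  45–49: 5 × 0.0000 × 0.878 = 0.00000
Sum = 4.32602
NRR = 0.48780 × 4.32602 = 2.11023

2.110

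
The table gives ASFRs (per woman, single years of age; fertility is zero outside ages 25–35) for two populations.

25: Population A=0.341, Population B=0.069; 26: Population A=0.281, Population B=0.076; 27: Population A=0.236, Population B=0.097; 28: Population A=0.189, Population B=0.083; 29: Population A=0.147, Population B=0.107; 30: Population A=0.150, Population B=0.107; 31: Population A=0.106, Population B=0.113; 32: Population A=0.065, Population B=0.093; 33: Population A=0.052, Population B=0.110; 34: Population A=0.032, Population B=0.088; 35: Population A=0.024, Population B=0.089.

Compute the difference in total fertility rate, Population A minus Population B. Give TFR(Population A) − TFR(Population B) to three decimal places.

0.591

Population A:
  Sum of ASFRs = 0.341 + 0.281 + 0.236 + 0.189 + 0.147 + 0.150 + 0.106 + 0.065 + 0.052 + 0.032 + 0.024 = 1.623
  TFR = 1.623
Population B:
  Sum of ASFRs = 0.069 + 0.076 + 0.097 + 0.083 + 0.107 + 0.107 + 0.113 + 0.093 + 0.110 + 0.088 + 0.089 = 1.032
  TFR = 1.032
Difference = 1.623 − 1.032 = 0.591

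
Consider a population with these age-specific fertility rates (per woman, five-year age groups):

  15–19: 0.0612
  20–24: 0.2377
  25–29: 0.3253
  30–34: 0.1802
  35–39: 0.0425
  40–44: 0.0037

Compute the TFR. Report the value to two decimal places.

4.25

Sum of ASFRs = 0.0612 + 0.2377 + 0.3253 + 0.1802 + 0.0425 + 0.0037 = 0.8506
TFR = 5 × 0.8506 = 4.253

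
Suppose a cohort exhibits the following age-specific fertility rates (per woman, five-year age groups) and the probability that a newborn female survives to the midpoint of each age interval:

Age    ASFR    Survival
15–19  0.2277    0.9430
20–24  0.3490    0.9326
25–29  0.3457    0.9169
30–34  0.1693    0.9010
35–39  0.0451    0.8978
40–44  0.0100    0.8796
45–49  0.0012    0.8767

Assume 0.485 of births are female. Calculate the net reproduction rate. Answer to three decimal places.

2.571

Proportion female at birth = 0.485.
Weighting each age-specific rate by interval width and survival:
  15–19: 5 × 0.2277 × 0.9430 = 1.07361
  20–24: 5 × 0.3490 × 0.9326 = 1.62739
  25–29: 5 × 0.3457 × 0.9169 = 1.58486
  30–34: 5 × 0.1693 × 0.9010 = 0.76270
  35–39: 5 × 0.0451 × 0.8978 = 0.20245
  40–44: 5 × 0.0100 × 0.8796 = 0.04398
  45–49: 5 × 0.0012 × 0.8767 = 0.00526
Sum = 5.30025
NRR = 0.485 × 5.30025 = 2.57062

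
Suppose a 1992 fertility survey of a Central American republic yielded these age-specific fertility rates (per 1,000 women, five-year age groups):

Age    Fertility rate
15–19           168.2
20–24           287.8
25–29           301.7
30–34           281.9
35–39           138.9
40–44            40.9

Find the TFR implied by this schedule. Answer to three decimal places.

Sum of ASFRs = 168.2 + 287.8 + 301.7 + 281.9 + 138.9 + 40.9 = 1219.4
TFR = 5 × 1219.4 / 1000 = 6.097

6.097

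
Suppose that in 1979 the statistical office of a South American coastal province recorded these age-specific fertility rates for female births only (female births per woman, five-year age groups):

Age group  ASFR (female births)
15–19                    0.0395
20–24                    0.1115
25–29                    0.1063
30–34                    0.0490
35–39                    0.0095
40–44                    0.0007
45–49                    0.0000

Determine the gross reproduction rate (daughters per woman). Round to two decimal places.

Sum of female ASFRs = 0.0395 + 0.1115 + 0.1063 + 0.0490 + 0.0095 + 0.0007 + 0.0000 = 0.3165
GRR = 5 × 0.3165 = 1.5825

1.58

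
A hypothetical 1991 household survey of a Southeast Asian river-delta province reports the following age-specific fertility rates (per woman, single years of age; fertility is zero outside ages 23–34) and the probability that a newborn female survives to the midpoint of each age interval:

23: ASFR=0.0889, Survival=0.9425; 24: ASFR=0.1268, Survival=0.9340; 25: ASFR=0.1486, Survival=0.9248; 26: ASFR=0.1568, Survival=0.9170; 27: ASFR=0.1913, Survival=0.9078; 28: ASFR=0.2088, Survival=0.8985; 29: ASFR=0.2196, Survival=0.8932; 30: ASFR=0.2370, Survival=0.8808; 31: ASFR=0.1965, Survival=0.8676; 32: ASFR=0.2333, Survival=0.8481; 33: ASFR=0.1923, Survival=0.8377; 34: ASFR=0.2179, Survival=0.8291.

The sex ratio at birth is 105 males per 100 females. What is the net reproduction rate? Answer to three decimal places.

0.956

Proportion female at birth = 100 / (100 + 105) = 0.48780.
Survival-weighted fertility by age (1·fₓ·Sₓ):
  23: 1 × 0.0889 × 0.9425 = 0.08379
  24: 1 × 0.1268 × 0.9340 = 0.11843
  25: 1 × 0.1486 × 0.9248 = 0.13743
  26: 1 × 0.1568 × 0.9170 = 0.14379
  27: 1 × 0.1913 × 0.9078 = 0.17366
  28: 1 × 0.2088 × 0.8985 = 0.18761
  29: 1 × 0.2196 × 0.8932 = 0.19615
  30: 1 × 0.2370 × 0.8808 = 0.20875
  31: 1 × 0.1965 × 0.8676 = 0.17048
  32: 1 × 0.2333 × 0.8481 = 0.19786
  33: 1 × 0.1923 × 0.8377 = 0.16109
  34: 1 × 0.2179 × 0.8291 = 0.18066
Sum = 1.95970
NRR = 0.48780 × 1.95970 = 0.95594
NRR < 1, so the cohort does not fully replace itself.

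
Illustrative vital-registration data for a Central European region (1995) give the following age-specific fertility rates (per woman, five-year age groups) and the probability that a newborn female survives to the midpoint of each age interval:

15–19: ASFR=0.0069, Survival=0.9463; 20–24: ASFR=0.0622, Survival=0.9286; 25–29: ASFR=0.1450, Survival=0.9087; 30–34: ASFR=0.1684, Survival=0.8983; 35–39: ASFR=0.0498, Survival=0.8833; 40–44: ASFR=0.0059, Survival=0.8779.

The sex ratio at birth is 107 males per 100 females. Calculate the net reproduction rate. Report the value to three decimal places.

0.958

Proportion female at birth = 100 / (100 + 107) = 0.48309.
Survival-weighted fertility by age (5·fₓ·Sₓ):
  15–19: 5 × 0.0069 × 0.9463 = 0.03265
  20–24: 5 × 0.0622 × 0.9286 = 0.28879
  25–29: 5 × 0.1450 × 0.9087 = 0.65881
  30–34: 5 × 0.1684 × 0.8983 = 0.75637
  35–39: 5 × 0.0498 × 0.8833 = 0.21994
  40–44: 5 × 0.0059 × 0.8779 = 0.02590
Sum = 1.98246
NRR = 0.48309 × 1.98246 = 0.95771
An NRR under 1 implies long-run decline under these rates.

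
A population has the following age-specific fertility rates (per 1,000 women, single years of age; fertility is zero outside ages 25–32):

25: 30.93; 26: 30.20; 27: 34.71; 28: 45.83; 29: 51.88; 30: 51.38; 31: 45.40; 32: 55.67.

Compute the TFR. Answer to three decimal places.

0.346

Sum of ASFRs = 30.93 + 30.20 + 34.71 + 45.83 + 51.88 + 51.38 + 45.40 + 55.67 = 346.00
TFR = 346.00 / 1000 = 0.346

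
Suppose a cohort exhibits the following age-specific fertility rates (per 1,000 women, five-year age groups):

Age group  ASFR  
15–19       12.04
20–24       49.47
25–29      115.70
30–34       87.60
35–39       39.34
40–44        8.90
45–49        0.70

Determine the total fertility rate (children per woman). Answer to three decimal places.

1.569

Sum of ASFRs = 12.04 + 49.47 + 115.70 + 87.60 + 39.34 + 8.90 + 0.70 = 313.75
TFR = 5 × 313.75 / 1000 = 1.56875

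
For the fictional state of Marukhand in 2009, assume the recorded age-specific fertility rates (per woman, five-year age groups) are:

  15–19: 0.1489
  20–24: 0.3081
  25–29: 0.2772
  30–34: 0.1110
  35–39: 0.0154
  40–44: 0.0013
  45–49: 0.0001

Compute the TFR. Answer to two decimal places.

4.31

Sum of ASFRs = 0.1489 + 0.3081 + 0.2772 + 0.1110 + 0.0154 + 0.0013 + 0.0001 = 0.8620
TFR = 5 × 0.8620 = 4.31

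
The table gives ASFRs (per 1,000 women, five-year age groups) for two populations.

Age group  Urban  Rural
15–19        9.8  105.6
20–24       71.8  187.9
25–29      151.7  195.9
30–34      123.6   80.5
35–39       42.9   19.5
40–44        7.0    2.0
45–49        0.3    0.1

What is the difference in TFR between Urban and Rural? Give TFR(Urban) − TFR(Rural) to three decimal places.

-0.922

Urban:
  Sum of ASFRs = 9.8 + 71.8 + 151.7 + 123.6 + 42.9 + 7.0 + 0.3 = 407.1
  TFR = 5 × 407.1 / 1000 = 2.0355
Rural:
  Sum of ASFRs = 105.6 + 187.9 + 195.9 + 80.5 + 19.5 + 2.0 + 0.1 = 591.5
  TFR = 5 × 591.5 / 1000 = 2.9575
Difference = 2.0355 − 2.9575 = -0.922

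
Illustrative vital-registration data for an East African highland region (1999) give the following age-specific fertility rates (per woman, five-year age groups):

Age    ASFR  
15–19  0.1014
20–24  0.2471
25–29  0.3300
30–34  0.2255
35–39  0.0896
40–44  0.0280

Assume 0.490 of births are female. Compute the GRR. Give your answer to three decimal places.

Proportion female at birth = 0.490.
Sum of ASFRs = 0.1014 + 0.2471 + 0.3300 + 0.2255 + 0.0896 + 0.0280 = 1.0216
TFR = 5 × 1.0216 = 5.108
GRR = 0.490 × 5.108 = 2.50292

2.503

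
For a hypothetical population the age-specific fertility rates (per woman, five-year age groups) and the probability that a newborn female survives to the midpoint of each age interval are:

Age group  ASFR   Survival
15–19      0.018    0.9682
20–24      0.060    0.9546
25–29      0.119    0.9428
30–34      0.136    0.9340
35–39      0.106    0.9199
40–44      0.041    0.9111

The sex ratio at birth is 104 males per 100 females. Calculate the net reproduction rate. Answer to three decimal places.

1.100

Proportion female at birth = 100 / (100 + 104) = 0.49020.
Each age group contributes 5 × ASFR × survival:
  15–19: 5 × 0.018 × 0.9682 = 0.08714
  20–24: 5 × 0.060 × 0.9546 = 0.28638
  25–29: 5 × 0.119 × 0.9428 = 0.56097
  30–34: 5 × 0.136 × 0.9340 = 0.63512
  35–39: 5 × 0.106 × 0.9199 = 0.48755
  40–44: 5 × 0.041 × 0.9111 = 0.18678
Sum = 2.24394
NRR = 0.49020 × 2.24394 = 1.09998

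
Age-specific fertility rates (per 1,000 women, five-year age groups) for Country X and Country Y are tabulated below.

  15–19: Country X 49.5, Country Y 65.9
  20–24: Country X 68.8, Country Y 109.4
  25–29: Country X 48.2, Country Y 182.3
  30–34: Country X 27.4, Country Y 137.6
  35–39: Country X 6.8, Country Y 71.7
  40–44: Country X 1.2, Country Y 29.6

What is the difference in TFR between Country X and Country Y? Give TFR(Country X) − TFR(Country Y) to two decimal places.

-1.97

Country X:
  Sum of ASFRs = 49.5 + 68.8 + 48.2 + 27.4 + 6.8 + 1.2 = 201.9
  TFR = 5 × 201.9 / 1000 = 1.0095
Country Y:
  Sum of ASFRs = 65.9 + 109.4 + 182.3 + 137.6 + 71.7 + 29.6 = 596.5
  TFR = 5 × 596.5 / 1000 = 2.9825
Difference = 1.0095 − 2.9825 = -1.973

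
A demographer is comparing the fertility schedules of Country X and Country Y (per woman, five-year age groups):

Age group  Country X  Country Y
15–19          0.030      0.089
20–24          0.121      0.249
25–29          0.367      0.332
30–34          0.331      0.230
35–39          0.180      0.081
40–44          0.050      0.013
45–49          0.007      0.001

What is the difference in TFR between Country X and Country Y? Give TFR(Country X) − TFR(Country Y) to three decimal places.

0.455

Country X:
  Sum of ASFRs = 0.030 + 0.121 + 0.367 + 0.331 + 0.180 + 0.050 + 0.007 = 1.086
  TFR = 5 × 1.086 = 5.43
Country Y:
  Sum of ASFRs = 0.089 + 0.249 + 0.332 + 0.230 + 0.081 + 0.013 + 0.001 = 0.995
  TFR = 5 × 0.995 = 4.975
Difference = 5.43 − 4.975 = 0.455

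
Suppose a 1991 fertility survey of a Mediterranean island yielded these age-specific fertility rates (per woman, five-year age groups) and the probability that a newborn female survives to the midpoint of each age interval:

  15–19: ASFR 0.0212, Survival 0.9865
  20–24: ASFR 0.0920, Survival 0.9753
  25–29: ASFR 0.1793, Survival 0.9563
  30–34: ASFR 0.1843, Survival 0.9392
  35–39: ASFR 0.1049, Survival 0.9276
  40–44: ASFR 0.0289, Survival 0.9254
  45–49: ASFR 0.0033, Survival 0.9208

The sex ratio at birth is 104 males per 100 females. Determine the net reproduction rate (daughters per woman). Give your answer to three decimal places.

1.427

Proportion female at birth = 100 / (100 + 104) = 0.49020.
Per-age-group product (5 × ASFR × survival probability):
  15–19: 5 × 0.0212 × 0.9865 = 0.10457
  20–24: 5 × 0.0920 × 0.9753 = 0.44864
  25–29: 5 × 0.1793 × 0.9563 = 0.85732
  30–34: 5 × 0.1843 × 0.9392 = 0.86547
  35–39: 5 × 0.1049 × 0.9276 = 0.48653
  40–44: 5 × 0.0289 × 0.9254 = 0.13372
  45–49: 5 × 0.0033 × 0.9208 = 0.01519
Sum = 2.91144
NRR = 0.49020 × 2.91144 = 1.42719
NRR > 1, so each generation more than replaces itself.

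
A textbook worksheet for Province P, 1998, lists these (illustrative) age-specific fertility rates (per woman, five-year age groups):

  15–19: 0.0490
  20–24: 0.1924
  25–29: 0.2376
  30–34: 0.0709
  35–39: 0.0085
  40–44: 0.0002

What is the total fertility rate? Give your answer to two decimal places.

2.79

Sum of ASFRs = 0.0490 + 0.1924 + 0.2376 + 0.0709 + 0.0085 + 0.0002 = 0.5586
TFR = 5 × 0.5586 = 2.793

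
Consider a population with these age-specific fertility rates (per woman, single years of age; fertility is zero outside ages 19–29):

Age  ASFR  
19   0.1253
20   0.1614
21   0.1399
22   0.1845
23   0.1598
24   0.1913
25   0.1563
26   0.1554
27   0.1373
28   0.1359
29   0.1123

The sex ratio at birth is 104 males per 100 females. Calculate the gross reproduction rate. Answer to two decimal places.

Proportion female at birth = 100 / (100 + 104) = 0.49020.
Sum of ASFRs = 0.1253 + 0.1614 + 0.1399 + 0.1845 + 0.1598 + 0.1913 + 0.1563 + 0.1554 + 0.1373 + 0.1359 + 0.1123 = 1.6594
TFR = 1.6594
GRR = 0.49020 × 1.6594 = 0.81344

0.81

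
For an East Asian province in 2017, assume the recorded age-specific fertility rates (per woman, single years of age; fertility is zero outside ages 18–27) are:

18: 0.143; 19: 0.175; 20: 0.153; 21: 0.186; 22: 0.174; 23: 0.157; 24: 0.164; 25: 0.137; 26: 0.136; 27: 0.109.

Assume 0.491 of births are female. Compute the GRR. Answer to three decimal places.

0.753

Proportion female at birth = 0.491.
Sum of ASFRs = 0.143 + 0.175 + 0.153 + 0.186 + 0.174 + 0.157 + 0.164 + 0.137 + 0.136 + 0.109 = 1.534
TFR = 1.534
GRR = 0.491 × 1.534 = 0.75319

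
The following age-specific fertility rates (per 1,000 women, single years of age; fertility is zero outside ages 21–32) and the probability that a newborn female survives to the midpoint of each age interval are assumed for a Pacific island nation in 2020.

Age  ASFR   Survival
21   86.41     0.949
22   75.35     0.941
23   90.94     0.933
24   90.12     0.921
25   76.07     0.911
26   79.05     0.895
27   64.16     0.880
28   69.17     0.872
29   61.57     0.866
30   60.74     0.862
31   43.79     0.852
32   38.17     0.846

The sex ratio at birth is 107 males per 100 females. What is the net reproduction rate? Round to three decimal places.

0.364

Proportion female at birth = 100 / (100 + 107) = 0.48309.
Survival-weighted fertility by age (1·fₓ·Sₓ):
  21: 1 × 86.41/1000 × 0.949 = 0.08200
  22: 1 × 75.35/1000 × 0.941 = 0.07090
  23: 1 × 90.94/1000 × 0.933 = 0.08485
  24: 1 × 90.12/1000 × 0.921 = 0.08300
  25: 1 × 76.07/1000 × 0.911 = 0.06930
  26: 1 × 79.05/1000 × 0.895 = 0.07075
  27: 1 × 64.16/1000 × 0.880 = 0.05646
  28: 1 × 69.17/1000 × 0.872 = 0.06032
  29: 1 × 61.57/1000 × 0.866 = 0.05332
  30: 1 × 60.74/1000 × 0.862 = 0.05236
  31: 1 × 43.79/1000 × 0.852 = 0.03731
  32: 1 × 38.17/1000 × 0.846 = 0.03229
Sum = 0.75286
NRR = 0.48309 × 0.75286 = 0.36370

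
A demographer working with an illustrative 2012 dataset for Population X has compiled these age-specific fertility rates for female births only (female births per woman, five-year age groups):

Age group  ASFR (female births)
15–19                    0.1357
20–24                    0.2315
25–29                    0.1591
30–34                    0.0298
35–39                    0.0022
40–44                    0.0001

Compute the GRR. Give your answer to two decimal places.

Sum of female ASFRs = 0.1357 + 0.2315 + 0.1591 + 0.0298 + 0.0022 + 0.0001 = 0.5584
GRR = 5 × 0.5584 = 2.792

2.79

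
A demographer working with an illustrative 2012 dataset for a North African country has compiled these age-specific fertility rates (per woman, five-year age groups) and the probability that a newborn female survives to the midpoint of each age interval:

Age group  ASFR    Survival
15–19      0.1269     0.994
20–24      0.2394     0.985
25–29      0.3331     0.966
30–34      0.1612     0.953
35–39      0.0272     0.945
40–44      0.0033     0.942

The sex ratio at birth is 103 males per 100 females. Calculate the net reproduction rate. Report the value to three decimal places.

Proportion female at birth = 100 / (100 + 103) = 0.49261.
Per-age-group product (5 × ASFR × survival probability):
  15–19: 5 × 0.1269 × 0.994 = 0.63069
  20–24: 5 × 0.2394 × 0.985 = 1.17905
  25–29: 5 × 0.3331 × 0.966 = 1.60887
  30–34: 5 × 0.1612 × 0.953 = 0.76812
  35–39: 5 × 0.0272 × 0.945 = 0.12852
  40–44: 5 × 0.0033 × 0.942 = 0.01554
Sum = 4.33079
NRR = 0.49261 × 4.33079 = 2.13339

2.133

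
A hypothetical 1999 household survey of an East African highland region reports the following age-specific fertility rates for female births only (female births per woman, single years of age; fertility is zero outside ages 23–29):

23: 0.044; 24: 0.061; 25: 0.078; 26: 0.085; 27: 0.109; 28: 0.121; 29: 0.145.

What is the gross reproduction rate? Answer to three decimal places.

Sum of female ASFRs = 0.044 + 0.061 + 0.078 + 0.085 + 0.109 + 0.121 + 0.145 = 0.643
GRR = 0.643

0.643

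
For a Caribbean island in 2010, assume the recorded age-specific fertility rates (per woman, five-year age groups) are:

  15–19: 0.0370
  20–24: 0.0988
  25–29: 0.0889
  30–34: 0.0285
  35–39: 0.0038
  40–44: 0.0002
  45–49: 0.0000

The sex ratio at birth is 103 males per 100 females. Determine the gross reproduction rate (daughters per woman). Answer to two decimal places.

Proportion female at birth = 100 / (100 + 103) = 0.49261.
Sum of ASFRs = 0.0370 + 0.0988 + 0.0889 + 0.0285 + 0.0038 + 0.0002 + 0.0000 = 0.2572
TFR = 5 × 0.2572 = 1.286
GRR = 0.49261 × 1.286 = 0.63350

0.63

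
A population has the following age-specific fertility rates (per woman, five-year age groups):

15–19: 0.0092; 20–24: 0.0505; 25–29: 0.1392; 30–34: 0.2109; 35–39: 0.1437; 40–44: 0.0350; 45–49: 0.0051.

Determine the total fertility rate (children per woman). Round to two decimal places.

2.97

Sum of ASFRs = 0.0092 + 0.0505 + 0.1392 + 0.2109 + 0.1437 + 0.0350 + 0.0051 = 0.5936
TFR = 5 × 0.5936 = 2.968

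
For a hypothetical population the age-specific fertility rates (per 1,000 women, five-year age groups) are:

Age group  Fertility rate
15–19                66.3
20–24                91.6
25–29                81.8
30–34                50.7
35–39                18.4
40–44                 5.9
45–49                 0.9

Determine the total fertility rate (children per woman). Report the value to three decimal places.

1.578

Sum of ASFRs = 66.3 + 91.6 + 81.8 + 50.7 + 18.4 + 5.9 + 0.9 = 315.6
TFR = 5 × 315.6 / 1000 = 1.578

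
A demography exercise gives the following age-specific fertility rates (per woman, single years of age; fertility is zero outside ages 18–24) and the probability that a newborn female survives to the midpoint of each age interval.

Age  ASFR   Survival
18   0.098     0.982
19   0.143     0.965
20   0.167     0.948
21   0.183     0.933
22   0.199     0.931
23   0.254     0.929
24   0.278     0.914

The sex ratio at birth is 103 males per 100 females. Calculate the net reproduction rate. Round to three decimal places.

Proportion female at birth = 100 / (100 + 103) = 0.49261.
Per-age-group product (1 × ASFR × survival probability):
  18: 1 × 0.098 × 0.982 = 0.09624
  19: 1 × 0.143 × 0.965 = 0.13800
  20: 1 × 0.167 × 0.948 = 0.15832
  21: 1 × 0.183 × 0.933 = 0.17074
  22: 1 × 0.199 × 0.931 = 0.18527
  23: 1 × 0.254 × 0.929 = 0.23597
  24: 1 × 0.278 × 0.914 = 0.25409
Sum = 1.23863
NRR = 0.49261 × 1.23863 = 0.61016

0.610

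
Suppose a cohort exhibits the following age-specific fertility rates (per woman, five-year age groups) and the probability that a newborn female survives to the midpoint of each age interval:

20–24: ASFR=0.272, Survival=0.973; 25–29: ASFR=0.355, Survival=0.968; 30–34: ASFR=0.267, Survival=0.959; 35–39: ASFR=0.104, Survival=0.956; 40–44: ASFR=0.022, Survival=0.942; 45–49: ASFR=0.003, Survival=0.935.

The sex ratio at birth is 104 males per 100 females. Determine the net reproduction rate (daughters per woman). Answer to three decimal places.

Proportion female at birth = 100 / (100 + 104) = 0.49020.
Survival-weighted fertility by age (5·fₓ·Sₓ):
  20–24: 5 × 0.272 × 0.973 = 1.32328
  25–29: 5 × 0.355 × 0.968 = 1.71820
  30–34: 5 × 0.267 × 0.959 = 1.28027
  35–39: 5 × 0.104 × 0.956 = 0.49712
  40–44: 5 × 0.022 × 0.942 = 0.10362
  45–49: 5 × 0.003 × 0.935 = 0.01403
Sum = 4.93652
NRR = 0.49020 × 4.93652 = 2.41988
With NRR above 1 the population is above replacement fertility.

2.420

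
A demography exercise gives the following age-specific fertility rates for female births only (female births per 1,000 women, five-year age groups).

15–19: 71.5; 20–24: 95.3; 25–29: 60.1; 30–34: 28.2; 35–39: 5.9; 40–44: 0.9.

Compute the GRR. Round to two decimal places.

1.31

Sum of female ASFRs = 71.5 + 95.3 + 60.1 + 28.2 + 5.9 + 0.9 = 261.9
GRR = 5 × 261.9 / 1000 = 1.3095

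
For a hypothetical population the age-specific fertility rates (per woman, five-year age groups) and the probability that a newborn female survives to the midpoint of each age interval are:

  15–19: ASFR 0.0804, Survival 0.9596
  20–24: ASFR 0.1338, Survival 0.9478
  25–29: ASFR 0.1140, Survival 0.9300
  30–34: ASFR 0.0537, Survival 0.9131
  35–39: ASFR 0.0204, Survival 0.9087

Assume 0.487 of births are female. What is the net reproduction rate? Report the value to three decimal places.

0.919

Proportion female at birth = 0.487.
Survival-weighted fertility by age (5·fₓ·Sₓ):
  15–19: 5 × 0.0804 × 0.9596 = 0.38576
  20–24: 5 × 0.1338 × 0.9478 = 0.63408
  25–29: 5 × 0.1140 × 0.9300 = 0.53010
  30–34: 5 × 0.0537 × 0.9131 = 0.24517
  35–39: 5 × 0.0204 × 0.9087 = 0.09269
Sum = 1.88780
NRR = 0.487 × 1.88780 = 0.91936
With NRR below 1 the population is below replacement fertility.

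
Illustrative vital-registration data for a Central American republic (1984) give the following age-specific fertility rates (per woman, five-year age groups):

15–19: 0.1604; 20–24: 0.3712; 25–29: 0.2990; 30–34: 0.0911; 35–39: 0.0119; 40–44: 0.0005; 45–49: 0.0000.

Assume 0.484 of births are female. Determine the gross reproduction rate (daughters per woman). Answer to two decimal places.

Proportion female at birth = 0.484.
Sum of ASFRs = 0.1604 + 0.3712 + 0.2990 + 0.0911 + 0.0119 + 0.0005 + 0.0000 = 0.9341
TFR = 5 × 0.9341 = 4.6705
GRR = 0.484 × 4.6705 = 2.26052

2.26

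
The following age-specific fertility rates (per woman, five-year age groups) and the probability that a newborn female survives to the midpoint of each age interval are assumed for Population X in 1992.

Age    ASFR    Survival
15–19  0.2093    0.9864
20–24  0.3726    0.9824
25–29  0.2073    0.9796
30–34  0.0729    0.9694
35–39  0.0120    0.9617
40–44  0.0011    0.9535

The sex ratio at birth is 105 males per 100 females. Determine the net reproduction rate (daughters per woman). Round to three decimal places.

2.095

Proportion female at birth = 100 / (100 + 105) = 0.48780.
Weighting each age-specific rate by interval width and survival:
  15–19: 5 × 0.2093 × 0.9864 = 1.03227
  20–24: 5 × 0.3726 × 0.9824 = 1.83021
  25–29: 5 × 0.2073 × 0.9796 = 1.01536
  30–34: 5 × 0.0729 × 0.9694 = 0.35335
  35–39: 5 × 0.0120 × 0.9617 = 0.05770
  40–44: 5 × 0.0011 × 0.9535 = 0.00524
Sum = 4.29413
NRR = 0.48780 × 4.29413 = 2.09468
An NRR exceeding 1 indicates intrinsic growth under these rates.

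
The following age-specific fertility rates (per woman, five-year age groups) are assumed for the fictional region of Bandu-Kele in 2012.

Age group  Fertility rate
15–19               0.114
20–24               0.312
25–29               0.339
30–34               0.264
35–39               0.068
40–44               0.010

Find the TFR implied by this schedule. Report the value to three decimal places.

Sum of ASFRs = 0.114 + 0.312 + 0.339 + 0.264 + 0.068 + 0.010 = 1.107
TFR = 5 × 1.107 = 5.535

5.535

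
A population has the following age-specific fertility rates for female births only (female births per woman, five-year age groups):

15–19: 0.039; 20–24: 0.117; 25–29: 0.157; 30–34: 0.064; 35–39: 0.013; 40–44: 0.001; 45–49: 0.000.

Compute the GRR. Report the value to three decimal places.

1.955

Sum of female ASFRs = 0.039 + 0.117 + 0.157 + 0.064 + 0.013 + 0.001 + 0.000 = 0.391
GRR = 5 × 0.391 = 1.955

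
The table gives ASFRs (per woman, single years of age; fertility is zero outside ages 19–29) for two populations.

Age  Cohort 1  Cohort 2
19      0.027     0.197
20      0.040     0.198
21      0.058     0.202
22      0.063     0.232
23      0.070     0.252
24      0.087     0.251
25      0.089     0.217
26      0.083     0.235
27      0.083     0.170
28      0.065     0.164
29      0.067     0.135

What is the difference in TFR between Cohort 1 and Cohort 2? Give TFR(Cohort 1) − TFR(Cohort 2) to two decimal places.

Cohort 1:
  Sum of ASFRs = 0.027 + 0.040 + 0.058 + 0.063 + 0.070 + 0.087 + 0.089 + 0.083 + 0.083 + 0.065 + 0.067 = 0.732
  TFR = 0.732
Cohort 2:
  Sum of ASFRs = 0.197 + 0.198 + 0.202 + 0.232 + 0.252 + 0.251 + 0.217 + 0.235 + 0.170 + 0.164 + 0.135 = 2.253
  TFR = 2.253
Difference = 0.732 − 2.253 = -1.521

-1.52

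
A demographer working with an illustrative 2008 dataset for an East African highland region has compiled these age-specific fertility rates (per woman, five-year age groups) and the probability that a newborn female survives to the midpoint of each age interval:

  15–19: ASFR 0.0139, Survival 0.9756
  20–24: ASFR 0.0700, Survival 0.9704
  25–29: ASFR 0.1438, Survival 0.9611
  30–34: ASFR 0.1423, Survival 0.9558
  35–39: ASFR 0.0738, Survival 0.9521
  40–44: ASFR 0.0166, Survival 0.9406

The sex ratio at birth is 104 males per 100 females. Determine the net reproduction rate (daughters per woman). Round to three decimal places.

Proportion female at birth = 100 / (100 + 104) = 0.49020.
Weighting each age-specific rate by interval width and survival:
  15–19: 5 × 0.0139 × 0.9756 = 0.06780
  20–24: 5 × 0.0700 × 0.9704 = 0.33964
  25–29: 5 × 0.1438 × 0.9611 = 0.69103
  30–34: 5 × 0.1423 × 0.9558 = 0.68005
  35–39: 5 × 0.0738 × 0.9521 = 0.35132
  40–44: 5 × 0.0166 × 0.9406 = 0.07807
Sum = 2.20791
NRR = 0.49020 × 2.20791 = 1.08232

1.082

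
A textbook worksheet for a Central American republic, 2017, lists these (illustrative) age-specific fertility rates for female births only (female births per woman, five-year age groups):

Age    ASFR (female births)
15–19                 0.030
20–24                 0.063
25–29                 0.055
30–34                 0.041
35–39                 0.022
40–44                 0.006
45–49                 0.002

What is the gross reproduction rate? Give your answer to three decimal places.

Sum of female ASFRs = 0.030 + 0.063 + 0.055 + 0.041 + 0.022 + 0.006 + 0.002 = 0.219
GRR = 5 × 0.219 = 1.095

1.095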